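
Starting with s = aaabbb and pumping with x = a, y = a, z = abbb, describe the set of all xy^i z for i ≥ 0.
{xy^i z : i ≥ 0} = {a^(2+i) b^3 : i ≥ 0} = {aabbb, aaabbb, aaaabbb, ...}

With x = a, y = a, z = abbb: Starting with aaabbb and pumping the second 'a', we get strings with 2+i a's followed by 3 b's for i = 0, 1, 2, ...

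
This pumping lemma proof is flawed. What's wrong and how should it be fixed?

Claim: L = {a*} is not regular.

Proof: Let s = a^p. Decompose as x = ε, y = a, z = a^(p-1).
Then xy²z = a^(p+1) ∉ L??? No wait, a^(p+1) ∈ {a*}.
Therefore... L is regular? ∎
Error: The proof attempts to show a*  is not regular, but a* IS regular!

Correction: a* is a regular language (recognized by a simple DFA with one accepting state and self-loop on 'a'). The pumping lemma can only prove non-regularity, not regularity. For regular languages, pumping always works.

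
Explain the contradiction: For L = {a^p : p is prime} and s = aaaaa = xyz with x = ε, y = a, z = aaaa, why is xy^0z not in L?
xy⁰z = aaaa ∉ L

Pumping with i = 0 replaces y = a by y⁰ = ε:
- Original: s = xyz = aaaaa; aaaaa has length 5, which is prime, so it is in L
- Pumped: xy⁰z = ε · ε · aaaa = aaaa
- aaaa has length 4 = 2 × 2, which is not prime, so it is not in L

The pumping lemma would require xy⁰z ∈ L, so this decomposition yields a contradiction.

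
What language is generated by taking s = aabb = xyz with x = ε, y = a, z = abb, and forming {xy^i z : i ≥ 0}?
{xy^i z : i ≥ 0} = {a^(i+1) b^2 : i ≥ 0} = {abb, aabb, aaabb, ...}

With x = ε, y = a, z = abb: Starting with aabb and pumping the first 'a' (z = abb keeps the second 'a'), we get strings with i+1 a's followed by 2 b's for i = 0, 1, 2, ...; note bb is not produced because z always contributes one a.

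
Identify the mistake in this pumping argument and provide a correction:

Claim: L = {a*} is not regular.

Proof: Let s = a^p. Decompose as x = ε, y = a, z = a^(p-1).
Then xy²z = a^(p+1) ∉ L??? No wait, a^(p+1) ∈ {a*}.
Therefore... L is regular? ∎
Error: The proof attempts to show a*  is not regular, but a* IS regular!

Correction: a* is a regular language (recognized by a simple DFA with one accepting state and self-loop on 'a'). The pumping lemma can only prove non-regularity, not regularity. For regular languages, pumping always works.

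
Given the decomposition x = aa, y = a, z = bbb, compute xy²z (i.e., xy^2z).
aaaabbb

Given x = 'aa', y = 'a', z = 'bbb' and i = 2:

xy^2z = x + y·y·...·y (2 times) + z
       = 'aa' + 'a'^2 + 'bbb'
       = 'aa' + 'aa' + 'bbb'
       = 'aaaabbb'

The pumped string is 'aaaabbb' with length 7.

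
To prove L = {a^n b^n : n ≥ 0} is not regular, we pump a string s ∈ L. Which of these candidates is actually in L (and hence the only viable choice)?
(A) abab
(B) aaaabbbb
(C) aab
(B) aaaabbbb

The pumping lemma is applied to a string s that lies in L, so first check membership of each option:
- (A) abab has an a after a b, so it is not of the form a^n b^n and is not in L ✗
- (B) aaaabbbb = a^4 b^4 has equal counts (4 = 4), so it is in L ✓
- (C) aab has 2 a's and 1 b's; 2 ≠ 1, so it is not in L ✗

Only (B) aaaabbbb is in L, so it is the only candidate that could play the role of s.
(In a complete proof one picks s in terms of the pumping length p so that |s| ≥ p is guaranteed; a fixed string like aaaabbbb illustrates the shape of such an s.)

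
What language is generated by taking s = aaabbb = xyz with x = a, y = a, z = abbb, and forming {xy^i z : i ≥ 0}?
{xy^i z : i ≥ 0} = {a^(2+i) b^3 : i ≥ 0} = {aabbb, aaabbb, aaaabbb, ...}

With x = a, y = a, z = abbb: Starting with aaabbb and pumping the second 'a', we get strings with 2+i a's followed by 3 b's for i = 0, 1, 2, ...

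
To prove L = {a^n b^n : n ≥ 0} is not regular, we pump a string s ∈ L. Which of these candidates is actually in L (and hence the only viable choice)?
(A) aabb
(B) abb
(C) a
(A) aabb

The pumping lemma is applied to a string s that lies in L, so first check membership of each option:
- (A) aabb = a^2 b^2 has equal counts (2 = 2), so it is in L ✓
- (B) abb has 1 a's and 2 b's; 1 ≠ 2, so it is not in L ✗
- (C) a has 1 a's and 0 b's; 1 ≠ 0, so it is not in L ✗

Only (A) aabb is in L, so it is the only candidate that could play the role of s.
(In a complete proof one picks s in terms of the pumping length p so that |s| ≥ p is guaranteed; a fixed string like aabb illustrates the shape of such an s.)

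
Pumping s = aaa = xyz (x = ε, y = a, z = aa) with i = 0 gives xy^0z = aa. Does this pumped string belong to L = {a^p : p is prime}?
Yes

xy⁰z = ε · ε · aa = aa.
aa has length 2, which is prime, so it is in L.
(A single pumped string landing in L is not a contradiction by itself; a non-regularity proof needs some i for which xy^i z ∉ L, for every admissible decomposition.)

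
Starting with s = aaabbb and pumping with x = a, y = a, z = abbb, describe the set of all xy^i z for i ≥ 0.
{xy^i z : i ≥ 0} = {a^(2+i) b^3 : i ≥ 0} = {aabbb, aaabbb, aaaabbb, ...}

With x = a, y = a, z = abbb: Starting with aaabbb and pumping the second 'a', we get strings with 2+i a's followed by 3 b's for i = 0, 1, 2, ...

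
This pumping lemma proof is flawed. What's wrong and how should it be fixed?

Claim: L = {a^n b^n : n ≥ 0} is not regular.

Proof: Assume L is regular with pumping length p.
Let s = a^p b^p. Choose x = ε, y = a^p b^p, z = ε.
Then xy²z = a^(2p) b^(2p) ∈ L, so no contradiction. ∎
Error: The decomposition violates |xy| ≤ p. With y = a^p b^p, |xy| = |y| = 2p > p. (The proof also miscomputes xy²z, which would be a^p b^p a^p b^p rather than a^(2p) b^(2p), and it wrongly treats one harmless decomposition as settling the matter — the prover does not get to choose the decomposition.)

Correction: The pumping lemma requires |xy| ≤ p, and the argument must handle every decomposition satisfying |xy| ≤ p, |y| ≥ 1. Since s starts with p a's, any such y consists only of a's, say y = a^k with k ≥ 1. Then xy²z = a^(p+k) b^p has unequal numbers of a's and b's, so xy²z ∉ L — the required contradiction.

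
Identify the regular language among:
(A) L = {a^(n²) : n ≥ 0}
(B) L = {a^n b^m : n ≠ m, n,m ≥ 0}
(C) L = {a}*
(C) {a}*

(C) L = {a}* is regular.

This can be recognized by a finite automaton (DFA/NFA).
Regular expressions like {a}* define regular languages.

The other choices are not regular:
- {a^n b^m : n ≠ m, n,m ≥ 0}: After pumping a's, we can make n = m
- {a^(n²) : n ≥ 0}: After pumping, length is no longer a perfect square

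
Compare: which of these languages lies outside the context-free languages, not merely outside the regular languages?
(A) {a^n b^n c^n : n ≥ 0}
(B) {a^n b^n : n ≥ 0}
(A) {a^n b^n c^n : n ≥ 0}

(A) {a^n b^n c^n : n ≥ 0} requires the CFL pumping lemma.

- {a^n b^n : n ≥ 0} is context-free (but not regular)
  • Can be shown non-regular with the regular pumping lemma
  • After pumping, the number of a's and b's become unequal

- {a^n b^n c^n : n ≥ 0} is NOT context-free
  • Requires the CFL pumping lemma to prove
  • Cannot maintain three equal counts simultaneously

The CFL pumping lemma is "stronger" in that it can prove non-membership
in the larger class of context-free languages.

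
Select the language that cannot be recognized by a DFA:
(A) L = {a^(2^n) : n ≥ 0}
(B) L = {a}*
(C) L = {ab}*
(A) {a^(2^n) : n ≥ 0}

(A) L = {a^(2^n) : n ≥ 0} is NOT regular.

The pumping lemma can be used to prove this:
After pumping, length is no longer a power of 2

The other languages are regular because they can be recognized by finite automata.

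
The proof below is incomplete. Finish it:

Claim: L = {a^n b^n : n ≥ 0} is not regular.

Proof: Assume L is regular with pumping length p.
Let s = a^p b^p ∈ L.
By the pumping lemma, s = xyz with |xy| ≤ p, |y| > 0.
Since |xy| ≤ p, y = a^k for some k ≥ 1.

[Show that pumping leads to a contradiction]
Consider xy²z = a^(p+k) b^p.

Since k ≥ 1, we have p + k > p.
So xy²z has more a's than b's: (p+k) a's vs p b's.
This means xy²z ∉ L because a^n b^n requires equal counts.

This contradicts the pumping lemma which states xy²z ∈ L.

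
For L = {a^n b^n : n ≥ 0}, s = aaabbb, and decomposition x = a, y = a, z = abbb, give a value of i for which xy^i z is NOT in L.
i = 2

xy²z = a · aa · abbb = aaaabbb; aaaabbb has 4 a's and 3 b's; 4 ≠ 3, so it is not in L.
(Other choices also work, e.g. i = 0, 3; only i = 1 is guaranteed to stay in L since xy¹z = s.)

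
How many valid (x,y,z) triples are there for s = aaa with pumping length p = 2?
3

For s = 'aaa' with pumping length p = 2:

Constraints: |xy| ≤ 2, |y| > 0

Valid decompositions (|xy| ≤ p, |y| ≥ 1):
  • x='', y='a', z='aa'
  • x='a', y='a', z='a'
  • x='', y='aa', z='a'

Total count: 3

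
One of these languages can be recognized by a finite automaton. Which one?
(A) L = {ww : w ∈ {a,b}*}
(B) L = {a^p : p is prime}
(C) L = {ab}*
(C) {ab}*

(C) L = {ab}* is regular.

This can be recognized by a finite automaton (DFA/NFA).
Regular expressions like {ab}* define regular languages.

The other choices are not regular:
- {a^p : p is prime}: After pumping, the length becomes composite
- {ww : w ∈ {a,b}*}: After pumping, the two halves no longer match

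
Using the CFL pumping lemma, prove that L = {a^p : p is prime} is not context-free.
Assume for contradiction that L is context-free, and let p ≥ 1 be the pumping length given by the pumping lemma for CFLs.
Choose a prime q with q ≥ p and let s = a^q. Then s ∈ L and |s| = q ≥ p.
By the CFL pumping lemma, s = uvxyz for some u, v, x, y, z with |vxy| ≤ p, |vy| ≥ 1, and uv^i xy^i z ∈ L for every i ≥ 0.
All symbols are a's, so only lengths matter: let k = |vy|, with 1 ≤ k ≤ p. Then |uv^i xy^i z| = q + (i − 1)k.

Take i = q + 1: the length is q + qk = q(k + 1).
Both factors satisfy q ≥ 2 and k + 1 ≥ 2, so q(k + 1) is composite and uv^(q+1) xy^(q+1) z ∉ L.

This contradicts the CFL pumping lemma, which requires uv^i xy^i z ∈ L for all i ≥ 0.
Hence L = {a^p : p is prime} is not context-free. ∎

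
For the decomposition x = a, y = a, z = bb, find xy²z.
aaabb

Given x = 'a', y = 'a', z = 'bb' and i = 2:

xy^2z = x + y·y·...·y (2 times) + z
       = 'a' + 'a'^2 + 'bb'
       = 'a' + 'aa' + 'bb'
       = 'aaabb'

The pumped string is 'aaabb' with length 5.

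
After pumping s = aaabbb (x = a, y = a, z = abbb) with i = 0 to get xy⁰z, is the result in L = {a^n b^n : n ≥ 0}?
No

xy⁰z = a · ε · abbb = aabbb.
aabbb has 2 a's and 3 b's; 2 ≠ 3, so it is not in L.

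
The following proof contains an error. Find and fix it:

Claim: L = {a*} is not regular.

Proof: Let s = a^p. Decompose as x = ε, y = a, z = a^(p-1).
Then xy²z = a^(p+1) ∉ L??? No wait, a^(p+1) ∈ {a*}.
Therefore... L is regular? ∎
Error: The proof attempts to show a*  is not regular, but a* IS regular!

Correction: a* is a regular language (recognized by a simple DFA with one accepting state and self-loop on 'a'). The pumping lemma can only prove non-regularity, not regularity. For regular languages, pumping always works.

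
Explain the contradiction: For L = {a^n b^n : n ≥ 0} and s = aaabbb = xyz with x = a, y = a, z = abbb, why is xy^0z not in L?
xy⁰z = aabbb ∉ L

Pumping with i = 0 replaces y = a by y⁰ = ε:
- Original: s = xyz = aaabbb; aaabbb = a^3 b^3 has equal counts (3 = 3), so it is in L
- Pumped: xy⁰z = a · ε · abbb = aabbb
- aabbb has 2 a's and 3 b's; 2 ≠ 3, so it is not in L

The pumping lemma would require xy⁰z ∈ L, so this decomposition yields a contradiction.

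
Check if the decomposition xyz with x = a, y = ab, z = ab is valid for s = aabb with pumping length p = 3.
Violated: xyz = s

The decomposition x = a, y = ab, z = ab for s = aabb with p = 3
violates the constraint: xyz = s

xyz = 'a' + 'ab' + 'ab' = 'aabab' ≠ 'aabb' = s. The decomposition doesn't reconstruct s.

Pumping lemma constraints:
1. xyz = s (decomposition is valid)
2. |xy| ≤ p
3. |y| > 0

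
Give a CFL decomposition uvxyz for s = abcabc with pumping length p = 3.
u='ab', v='c', x='a', y='b', z='c'

For s = abcabc with pumping length p = 3:

One valid decomposition:
- u = 'ab'
- v = 'c'
- x = 'a'
- y = 'b'
- z = 'c'

Verification:
- uvxyz = 'ab' + 'c' + 'a' + 'b' + 'c' = abcabc ✓
- |vxy| = |'cab'| = 3 ≤ 3 ✓
- |vy| = |'cb'| = 2 > 0 ✓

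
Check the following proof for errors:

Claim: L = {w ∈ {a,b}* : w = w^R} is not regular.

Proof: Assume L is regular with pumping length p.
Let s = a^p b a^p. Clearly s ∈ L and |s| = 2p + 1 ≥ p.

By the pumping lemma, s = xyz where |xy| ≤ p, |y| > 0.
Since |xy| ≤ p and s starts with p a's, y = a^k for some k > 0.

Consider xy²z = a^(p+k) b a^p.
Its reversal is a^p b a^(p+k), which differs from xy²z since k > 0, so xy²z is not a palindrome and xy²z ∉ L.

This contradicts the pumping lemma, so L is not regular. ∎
The proof is correct.

This proof is valid because:
1. s = a^p b a^p is in L and is chosen in terms of p, so |s| ≥ p holds for every p
2. The decomposition analysis is correct: |xy| ≤ p forces y to lie inside the leading a's
3. The contradiction is valid: a^(p+k) b a^p has more a's before the b than after it, so it is not a palindrome
4. The conclusion follows logically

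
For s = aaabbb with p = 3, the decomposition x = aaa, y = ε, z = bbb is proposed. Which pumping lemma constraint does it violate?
Violated: |y| > 0

The decomposition x = aaa, y = ε, z = bbb for s = aaabbb with p = 3
violates the constraint: |y| > 0

|y| = 0, but the pumping lemma requires |y| > 0 (y must be non-empty).

Pumping lemma constraints:
1. xyz = s (decomposition is valid)
2. |xy| ≤ p
3. |y| > 0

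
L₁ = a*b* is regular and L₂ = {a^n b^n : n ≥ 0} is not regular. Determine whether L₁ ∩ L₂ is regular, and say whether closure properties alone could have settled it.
No — L₁ ∩ L₂ is not regular.

Every string a^n b^n already lies in a*b*, so L₁ ∩ L₂ = {a^n b^n : n ≥ 0} = L₂ itself, which is the standard non-regular language (pump s = a^p b^p).

Note that the bare facts "L₁ regular, L₂ non-regular" do not settle the question by themselves: the closure of regular languages under ∪, ∩, complement and difference applies only when BOTH operands are regular. With a non-regular operand the result can come out regular or non-regular depending on the specific languages, so one has to work out L₁ ∩ L₂ for this particular pair, as above.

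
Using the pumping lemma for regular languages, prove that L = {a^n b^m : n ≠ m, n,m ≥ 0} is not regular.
Assume for contradiction that L is regular, and let p ≥ 1 be the pumping length given by the pumping lemma.
Choose s = a^p b^(p + p!). Then s ∈ L because p ≠ p + p! (as p! ≥ 1), and |s| ≥ p.
By the pumping lemma, s = xyz for some x, y, z with |xy| ≤ p, |y| ≥ 1, and xy^i z ∈ L for every i ≥ 0.
Since |xy| ≤ p and the first p symbols of s are all a's, y = a^k for some k with 1 ≤ k ≤ p.
For every i ≥ 0, xy^i z = a^(p + (i − 1)k) b^(p + p!).

Because 1 ≤ k ≤ p, k divides p!. Let t = p!/k (a positive integer) and take i = t + 1.
Then the number of a's is p + tk = p + p!, which equals the number of b's.
So xy^(t+1) z = a^(p + p!) b^(p + p!) has equally many a's and b's and is NOT in L.

This contradicts the pumping lemma, which requires xy^i z ∈ L for all i ≥ 0.
Hence L = {a^n b^m : n ≠ m, n,m ≥ 0} is not regular. ∎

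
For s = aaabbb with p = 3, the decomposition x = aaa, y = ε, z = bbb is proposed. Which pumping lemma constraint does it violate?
Violated: |y| > 0

The decomposition x = aaa, y = ε, z = bbb for s = aaabbb with p = 3
violates the constraint: |y| > 0

|y| = 0, but the pumping lemma requires |y| > 0 (y must be non-empty).

Pumping lemma constraints:
1. xyz = s (decomposition is valid)
2. |xy| ≤ p
3. |y| > 0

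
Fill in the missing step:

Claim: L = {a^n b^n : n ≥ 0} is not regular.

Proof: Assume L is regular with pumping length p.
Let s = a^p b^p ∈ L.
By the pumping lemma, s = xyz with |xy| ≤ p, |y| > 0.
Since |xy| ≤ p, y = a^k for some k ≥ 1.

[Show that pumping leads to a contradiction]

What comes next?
Consider xy²z = a^(p+k) b^p.

Since k ≥ 1, we have p + k > p.
So xy²z has more a's than b's: (p+k) a's vs p b's.
This means xy²z ∉ L because a^n b^n requires equal counts.

This contradicts the pumping lemma which states xy²z ∈ L.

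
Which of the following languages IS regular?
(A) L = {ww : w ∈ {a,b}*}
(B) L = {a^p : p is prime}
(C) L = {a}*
(C) {a}*

(C) L = {a}* is regular.

This can be recognized by a finite automaton (DFA/NFA).
Regular expressions like {a}* define regular languages.

The other choices are not regular:
- {a^p : p is prime}: After pumping, the length becomes composite
- {ww : w ∈ {a,b}*}: After pumping, the two halves no longer match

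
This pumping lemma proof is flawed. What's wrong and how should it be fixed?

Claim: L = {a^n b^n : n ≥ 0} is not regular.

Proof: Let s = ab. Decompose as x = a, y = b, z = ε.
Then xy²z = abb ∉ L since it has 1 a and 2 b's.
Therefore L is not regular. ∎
Error: The string s = ab might be shorter than the pumping length p.

Correction: Choose s = a^p b^p to ensure |s| ≥ p. Also, the decomposition is wrong: with |xy| ≤ p, y cannot include b's when s starts with p a's.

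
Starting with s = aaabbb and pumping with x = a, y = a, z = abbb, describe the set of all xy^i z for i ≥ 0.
{xy^i z : i ≥ 0} = {a^(2+i) b^3 : i ≥ 0} = {aabbb, aaabbb, aaaabbb, ...}

With x = a, y = a, z = abbb: Starting with aaabbb and pumping the second 'a', we get strings with 2+i a's followed by 3 b's for i = 0, 1, 2, ...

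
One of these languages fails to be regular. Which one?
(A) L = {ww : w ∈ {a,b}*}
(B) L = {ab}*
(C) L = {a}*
(A) {ww : w ∈ {a,b}*}

(A) L = {ww : w ∈ {a,b}*} is NOT regular.

The pumping lemma can be used to prove this:
After pumping, the two halves no longer match

The other languages are regular because they can be recognized by finite automata.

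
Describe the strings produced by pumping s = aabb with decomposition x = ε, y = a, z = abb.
{xy^i z : i ≥ 0} = {a^(i+1) b^2 : i ≥ 0} = {abb, aabb, aaabb, ...}

With x = ε, y = a, z = abb: Starting with aabb and pumping the first 'a' (z = abb keeps the second 'a'), we get strings with i+1 a's followed by 2 b's for i = 0, 1, 2, ...; note bb is not produced because z always contributes one a.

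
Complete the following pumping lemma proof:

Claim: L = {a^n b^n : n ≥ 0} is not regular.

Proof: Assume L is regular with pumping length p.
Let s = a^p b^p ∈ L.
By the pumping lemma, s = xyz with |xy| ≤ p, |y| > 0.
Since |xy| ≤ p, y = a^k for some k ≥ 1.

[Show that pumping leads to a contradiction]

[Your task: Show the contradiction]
Consider xy²z = a^(p+k) b^p.

Since k ≥ 1, we have p + k > p.
So xy²z has more a's than b's: (p+k) a's vs p b's.
This means xy²z ∉ L because a^n b^n requires equal counts.

This contradicts the pumping lemma which states xy²z ∈ L.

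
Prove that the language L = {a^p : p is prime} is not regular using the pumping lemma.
Assume for contradiction that L is regular, and let p ≥ 1 be the pumping length given by the pumping lemma.
Choose a prime q with q ≥ p (one exists because there are infinitely many primes) and let s = a^q. Then s ∈ L and |s| = q ≥ p.
By the pumping lemma, s = xyz for some x, y, z with |xy| ≤ p, |y| ≥ 1, and xy^i z ∈ L for every i ≥ 0.
Here y = a^k for some k with 1 ≤ k ≤ p, and xy^i z = a^(q + (i − 1)k) for every i ≥ 0.

Take i = q + 1: |xy^(q+1) z| = q + qk = q(k + 1).
Both factors satisfy q ≥ 2 and k + 1 ≥ 2, so q(k + 1) is composite, and xy^(q+1) z ∉ L.

This contradicts the pumping lemma, which requires xy^i z ∈ L for all i ≥ 0.
Hence L = {a^p : p is prime} is not regular. ∎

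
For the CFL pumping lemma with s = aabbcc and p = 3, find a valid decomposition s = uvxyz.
u='aa', v='b', x='b', y='c', z='c'

For s = aabbcc with pumping length p = 3:

One valid decomposition:
- u = 'aa'
- v = 'b'
- x = 'b'
- y = 'c'
- z = 'c'

Verification:
- uvxyz = 'aa' + 'b' + 'b' + 'c' + 'c' = aabbcc ✓
- |vxy| = |'bbc'| = 3 ≤ 3 ✓
- |vy| = |'bc'| = 2 > 0 ✓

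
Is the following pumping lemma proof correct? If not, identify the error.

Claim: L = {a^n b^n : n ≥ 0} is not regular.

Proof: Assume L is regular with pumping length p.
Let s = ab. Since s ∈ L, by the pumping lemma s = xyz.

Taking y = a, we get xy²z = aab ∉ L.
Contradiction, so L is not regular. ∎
The proof is INCORRECT.

Error: The string s = ab may be shorter than p.
The pumping lemma only applies to strings with |s| ≥ p, and p is not under our control.
We must choose s in terms of p, e.g. s = a^p b^p, to ensure |s| ≥ p.
(The proof also fixes one particular y; a valid argument must handle every decomposition with |xy| ≤ p and |y| ≥ 1 — for s = a^p b^p this forces y = a^k, and then xy²z = a^(p+k) b^p ∉ L.)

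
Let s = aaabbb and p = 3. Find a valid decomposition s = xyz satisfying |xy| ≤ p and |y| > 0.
x = 'a', y = 'a', z = 'abbb'

For s = aaabbb and p = 3, one valid decomposition is:
- x = 'a' (length 1)
- y = 'a' (length 1)
- z = 'abbb' (length 4)

Verification:
- xyz = 'a' + 'a' + 'abbb' = aaabbb ✓
- |xy| = 2 ≤ 3 ✓
- |y| = 1 > 0 ✓

All pumping lemma constraints are satisfied.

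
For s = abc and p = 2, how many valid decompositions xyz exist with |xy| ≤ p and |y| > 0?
3

For s = 'abc' with pumping length p = 2:

Constraints: |xy| ≤ 2, |y| > 0

Valid decompositions (|xy| ≤ p, |y| ≥ 1):
  • x='', y='a', z='bc'
  • x='a', y='b', z='c'
  • x='', y='ab', z='c'

Total count: 3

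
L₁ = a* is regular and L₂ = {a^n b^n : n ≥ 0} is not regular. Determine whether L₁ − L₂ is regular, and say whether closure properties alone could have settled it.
Yes — L₁ − L₂ is regular.

The only string of a* that lies in {a^n b^n} is ε, so L₁ − L₂ = a* − {ε} = a⁺ = aa*, which is regular.

Note that the bare facts "L₁ regular, L₂ non-regular" do not settle the question by themselves: the closure of regular languages under ∪, ∩, complement and difference applies only when BOTH operands are regular. With a non-regular operand the result can come out regular or non-regular depending on the specific languages, so one has to work out L₁ − L₂ for this particular pair, as above.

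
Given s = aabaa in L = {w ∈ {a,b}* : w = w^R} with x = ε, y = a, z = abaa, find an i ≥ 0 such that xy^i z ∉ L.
i = 2

xy²z = ε · aa · abaa = aaabaa; aaabaa reversed is aabaaa ≠ aaabaa, so it is not a palindrome and is not in L.
(Other choices also work, e.g. i = 0, 3; only i = 1 is guaranteed to stay in L since xy¹z = s.)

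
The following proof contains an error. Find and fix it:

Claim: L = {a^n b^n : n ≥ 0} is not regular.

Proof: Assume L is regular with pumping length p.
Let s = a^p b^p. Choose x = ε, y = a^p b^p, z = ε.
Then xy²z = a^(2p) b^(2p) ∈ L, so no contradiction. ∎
Error: The decomposition violates |xy| ≤ p. With y = a^p b^p, |xy| = |y| = 2p > p. (The proof also miscomputes xy²z, which would be a^p b^p a^p b^p rather than a^(2p) b^(2p), and it wrongly treats one harmless decomposition as settling the matter — the prover does not get to choose the decomposition.)

Correction: The pumping lemma requires |xy| ≤ p, and the argument must handle every decomposition satisfying |xy| ≤ p, |y| ≥ 1. Since s starts with p a's, any such y consists only of a's, say y = a^k with k ≥ 1. Then xy²z = a^(p+k) b^p has unequal numbers of a's and b's, so xy²z ∉ L — the required contradiction.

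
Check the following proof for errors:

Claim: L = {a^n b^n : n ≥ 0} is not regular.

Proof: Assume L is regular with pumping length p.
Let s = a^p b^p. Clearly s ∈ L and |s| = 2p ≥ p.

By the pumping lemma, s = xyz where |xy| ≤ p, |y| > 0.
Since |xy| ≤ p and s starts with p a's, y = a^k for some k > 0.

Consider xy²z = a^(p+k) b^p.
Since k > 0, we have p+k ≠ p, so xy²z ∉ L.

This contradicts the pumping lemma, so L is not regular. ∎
The proof is correct.

This proof is valid because:
1. The string s = a^p b^p is correctly in L
2. The decomposition analysis is correct: y must consist only of a's
3. The contradiction is valid: pumping increases a's but not b's
4. The conclusion follows logically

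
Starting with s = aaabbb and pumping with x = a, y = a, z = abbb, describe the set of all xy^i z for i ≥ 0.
{xy^i z : i ≥ 0} = {a^(2+i) b^3 : i ≥ 0} = {aabbb, aaabbb, aaaabbb, ...}

With x = a, y = a, z = abbb: Starting with aaabbb and pumping the second 'a', we get strings with 2+i a's followed by 3 b's for i = 0, 1, 2, ...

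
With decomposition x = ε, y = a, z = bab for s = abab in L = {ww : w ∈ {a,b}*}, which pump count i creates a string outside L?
i = 2

xy²z = ε · aa · bab = aabab; aabab has odd length 5, so it cannot be written as ww and is not in L.
(Other choices also work, e.g. i = 0, 3; only i = 1 is guaranteed to stay in L since xy¹z = s.)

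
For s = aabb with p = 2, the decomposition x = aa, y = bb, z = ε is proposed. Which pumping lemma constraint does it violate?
Violated: |xy| ≤ p

The decomposition x = aa, y = bb, z = ε for s = aabb with p = 2
violates the constraint: |xy| ≤ p

|xy| = |aabb| = 4 > 2 = p. The decomposition puts too many characters in xy.

Pumping lemma constraints:
1. xyz = s (decomposition is valid)
2. |xy| ≤ p
3. |y| > 0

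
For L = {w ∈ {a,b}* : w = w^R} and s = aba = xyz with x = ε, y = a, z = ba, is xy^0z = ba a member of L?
No

xy⁰z = ε · ε · ba = ba.
ba reversed is ab ≠ ba, so it is not a palindrome and is not in L.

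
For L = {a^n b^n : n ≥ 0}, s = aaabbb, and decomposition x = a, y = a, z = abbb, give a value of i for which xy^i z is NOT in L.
i = 3

xy³z = a · aaa · abbb = aaaaabbb; aaaaabbb has 5 a's and 3 b's; 5 ≠ 3, so it is not in L.
(Other choices also work, e.g. i = 0, 2; only i = 1 is guaranteed to stay in L since xy¹z = s.)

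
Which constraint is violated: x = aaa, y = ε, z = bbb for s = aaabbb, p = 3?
Violated: |y| > 0

The decomposition x = aaa, y = ε, z = bbb for s = aaabbb with p = 3
violates the constraint: |y| > 0

|y| = 0, but the pumping lemma requires |y| > 0 (y must be non-empty).

Pumping lemma constraints:
1. xyz = s (decomposition is valid)
2. |xy| ≤ p
3. |y| > 0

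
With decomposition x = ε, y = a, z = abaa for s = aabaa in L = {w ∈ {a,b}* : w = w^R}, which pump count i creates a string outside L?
i = 2

xy²z = ε · aa · abaa = aaabaa; aaabaa reversed is aabaaa ≠ aaabaa, so it is not a palindrome and is not in L.
(Other choices also work, e.g. i = 0, 3; only i = 1 is guaranteed to stay in L since xy¹z = s.)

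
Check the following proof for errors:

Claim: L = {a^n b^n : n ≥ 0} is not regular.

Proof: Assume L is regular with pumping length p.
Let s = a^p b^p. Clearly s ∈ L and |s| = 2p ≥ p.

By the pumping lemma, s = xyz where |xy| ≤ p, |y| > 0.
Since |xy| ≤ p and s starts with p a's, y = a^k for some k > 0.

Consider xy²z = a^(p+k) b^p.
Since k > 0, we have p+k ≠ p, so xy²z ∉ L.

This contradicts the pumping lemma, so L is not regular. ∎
The proof is correct.

This proof is valid because:
1. The string s = a^p b^p is correctly in L
2. The decomposition analysis is correct: y must consist only of a's
3. The contradiction is valid: pumping increases a's but not b's
4. The conclusion follows logically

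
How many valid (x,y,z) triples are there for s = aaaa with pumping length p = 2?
3

For s = 'aaaa' with pumping length p = 2:

Constraints: |xy| ≤ 2, |y| > 0

Valid decompositions (|xy| ≤ p, |y| ≥ 1):
  • x='', y='a', z='aaa'
  • x='a', y='a', z='aa'
  • x='', y='aa', z='aa'

Total count: 3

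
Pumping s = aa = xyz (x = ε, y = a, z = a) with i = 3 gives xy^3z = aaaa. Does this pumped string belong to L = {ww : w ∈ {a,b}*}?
Yes

xy³z = ε · aaa · a = aaaa.
aaaa splits into halves aa · aa, which are equal, so it is in L (w = aa).
(A single pumped string landing in L is not a contradiction by itself; a non-regularity proof needs some i for which xy^i z ∉ L, for every admissible decomposition.)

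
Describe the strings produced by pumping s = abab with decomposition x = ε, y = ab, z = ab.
{xy^i z : i ≥ 0} = {(ab)^(i+1) : i ≥ 0} = {ab, abab, ababab, ...}

With x = ε, y = ab, z = ab: Pumping 'ab' gives strings of alternating a's and b's.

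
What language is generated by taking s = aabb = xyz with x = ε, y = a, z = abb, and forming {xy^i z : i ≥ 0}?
{xy^i z : i ≥ 0} = {a^(i+1) b^2 : i ≥ 0} = {abb, aabb, aaabb, ...}

With x = ε, y = a, z = abb: Starting with aabb and pumping the first 'a' (z = abb keeps the second 'a'), we get strings with i+1 a's followed by 2 b's for i = 0, 1, 2, ...; note bb is not produced because z always contributes one a.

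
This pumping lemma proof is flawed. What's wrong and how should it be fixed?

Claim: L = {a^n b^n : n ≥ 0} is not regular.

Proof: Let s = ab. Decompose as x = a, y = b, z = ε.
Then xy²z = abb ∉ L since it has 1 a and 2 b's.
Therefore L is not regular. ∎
Error: The string s = ab might be shorter than the pumping length p.

Correction: Choose s = a^p b^p to ensure |s| ≥ p. Also, the decomposition is wrong: with |xy| ≤ p, y cannot include b's when s starts with p a's.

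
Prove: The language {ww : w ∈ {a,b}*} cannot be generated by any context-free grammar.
Assume for contradiction that L is context-free, and let p ≥ 1 be the pumping length given by the pumping lemma for CFLs.
Choose s = a^p b^p a^p b^p. Then s ∈ L (take w = a^p b^p) and |s| = 4p ≥ p.
By the CFL pumping lemma, s = uvxyz for some u, v, x, y, z with |vxy| ≤ p, |vy| ≥ 1, and uv^i xy^i z ∈ L for every i ≥ 0.

Write s as four blocks A₁ B₁ A₂ B₂ with A₁ = A₂ = a^p and B₁ = B₂ = b^p. Since |vxy| ≤ p, the window vxy lies inside at most two adjacent blocks. Take i = 0 and let t = uxz, so |t| = 4p − |vy| with 1 ≤ |vy| ≤ p. If |t| is odd, t ∉ L immediately, so assume |vy| is even (hence |vy| ≥ 2) and |t|/2 = 2p − |vy|/2, which satisfies p ≤ |t|/2 ≤ 2p − 1.

Case 1 (vxy inside A₁B₁): t = a^(p−j) b^(p−l) a^p b^p with j + l = |vy|. The second half of t has length < 2p, so it is a suffix of the trailing a^p b^p and ends in b; the first half is a^(p−j) b^(p−l) a^((j+l)/2), which ends in a because (j+l)/2 ≥ 1. The halves differ, so t ∉ L.

Case 2 (vxy inside B₁A₂, straddling the middle): t = a^p b^(p−j) a^(p−l) b^p with j + l = |vy|. If t = ww, then w is a prefix of t of length ≥ p, so w begins with a^p; and w is a suffix of t of length ≥ p, so w ends with b^p. That forces |w| ≥ 2p, contradicting |w| = |t|/2 ≤ 2p − 1. So t ∉ L.

Case 3 (vxy inside A₂B₂): t = a^p b^p a^(p−j) b^(p−l) with j + l = |vy|. The first half of t is a prefix of a^p b^p, so it begins with a; the second half is b^((j+l)/2) a^(p−j) b^(p−l), which begins with b. The halves differ, so t ∉ L.

In every case uv⁰xy⁰z = uxz ∉ L.

This contradicts the CFL pumping lemma, which requires uv^i xy^i z ∈ L for all i ≥ 0.
Hence L = {ww : w ∈ {a,b}*} is not context-free. ∎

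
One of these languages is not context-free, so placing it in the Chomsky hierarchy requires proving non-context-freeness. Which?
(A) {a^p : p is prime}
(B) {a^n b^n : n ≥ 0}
(A) {a^p : p is prime}

(A) {a^p : p is prime} requires the CFL pumping lemma.

- {a^n b^n : n ≥ 0} is context-free (but not regular)
  • Can be shown non-regular with the regular pumping lemma
  • After pumping, the number of a's and b's become unequal

- {a^p : p is prime} is NOT context-free
  • Requires the CFL pumping lemma to prove
  • The CFL pumping lemma also fails because prime gaps are unbounded

The CFL pumping lemma is "stronger" in that it can prove non-membership
in the larger class of context-free languages.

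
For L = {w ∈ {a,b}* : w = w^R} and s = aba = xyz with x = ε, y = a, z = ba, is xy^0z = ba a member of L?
No

xy⁰z = ε · ε · ba = ba.
ba reversed is ab ≠ ba, so it is not a palindrome and is not in L.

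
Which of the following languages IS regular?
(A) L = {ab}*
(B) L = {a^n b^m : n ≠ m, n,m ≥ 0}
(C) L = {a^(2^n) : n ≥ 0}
(A) {ab}*

(A) L = {ab}* is regular.

This can be recognized by a finite automaton (DFA/NFA).
Regular expressions like {ab}* define regular languages.

The other choices are not regular:
- {a^n b^m : n ≠ m, n,m ≥ 0}: After pumping a's, we can make n = m
- {a^(2^n) : n ≥ 0}: After pumping, length is no longer a power of 2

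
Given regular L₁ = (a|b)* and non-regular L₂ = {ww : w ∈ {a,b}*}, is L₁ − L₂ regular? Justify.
No — L₁ − L₂ is not regular.

L₁ − L₂ is the complement of {ww} within {a,b}*. If it were regular, its complement {ww} would be regular as well (regular languages are closed under complement) — contradiction. So L₁ − L₂ is not regular.

Note that the bare facts "L₁ regular, L₂ non-regular" do not settle the question by themselves: the closure of regular languages under ∪, ∩, complement and difference applies only when BOTH operands are regular. With a non-regular operand the result can come out regular or non-regular depending on the specific languages, so one has to work out L₁ − L₂ for this particular pair, as above.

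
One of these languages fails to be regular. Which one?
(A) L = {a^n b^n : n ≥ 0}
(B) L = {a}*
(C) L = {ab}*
(A) {a^n b^n : n ≥ 0}

(A) L = {a^n b^n : n ≥ 0} is NOT regular.

The pumping lemma can be used to prove this:
After pumping, the number of a's and b's become unequal

The other languages are regular because they can be recognized by finite automata.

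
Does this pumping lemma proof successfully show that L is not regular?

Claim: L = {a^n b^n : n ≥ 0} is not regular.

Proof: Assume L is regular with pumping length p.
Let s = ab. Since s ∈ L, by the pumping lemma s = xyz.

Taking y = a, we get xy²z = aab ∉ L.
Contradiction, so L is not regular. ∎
The proof is INCORRECT.

Error: The string s = ab may be shorter than p.
The pumping lemma only applies to strings with |s| ≥ p, and p is not under our control.
We must choose s in terms of p, e.g. s = a^p b^p, to ensure |s| ≥ p.
(The proof also fixes one particular y; a valid argument must handle every decomposition with |xy| ≤ p and |y| ≥ 1 — for s = a^p b^p this forces y = a^k, and then xy²z = a^(p+k) b^p ∉ L.)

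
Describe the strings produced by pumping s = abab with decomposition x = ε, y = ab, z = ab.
{xy^i z : i ≥ 0} = {(ab)^(i+1) : i ≥ 0} = {ab, abab, ababab, ...}

With x = ε, y = ab, z = ab: Pumping 'ab' gives strings of alternating a's and b's.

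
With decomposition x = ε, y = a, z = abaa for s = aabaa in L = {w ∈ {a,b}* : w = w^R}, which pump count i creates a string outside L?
i = 0

xy⁰z = ε · ε · abaa = abaa; abaa reversed is aaba ≠ abaa, so it is not a palindrome and is not in L.
(Other choices also work, e.g. i = 2, 3; only i = 1 is guaranteed to stay in L since xy¹z = s.)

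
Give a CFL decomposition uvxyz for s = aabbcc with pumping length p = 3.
u='aa', v='b', x='b', y='c', z='c'

For s = aabbcc with pumping length p = 3:

One valid decomposition:
- u = 'aa'
- v = 'b'
- x = 'b'
- y = 'c'
- z = 'c'

Verification:
- uvxyz = 'aa' + 'b' + 'b' + 'c' + 'c' = aabbcc ✓
- |vxy| = |'bbc'| = 3 ≤ 3 ✓
- |vy| = |'bc'| = 2 > 0 ✓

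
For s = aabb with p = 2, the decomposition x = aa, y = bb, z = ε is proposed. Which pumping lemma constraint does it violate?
Violated: |xy| ≤ p

The decomposition x = aa, y = bb, z = ε for s = aabb with p = 2
violates the constraint: |xy| ≤ p

|xy| = |aabb| = 4 > 2 = p. The decomposition puts too many characters in xy.

Pumping lemma constraints:
1. xyz = s (decomposition is valid)
2. |xy| ≤ p
3. |y| > 0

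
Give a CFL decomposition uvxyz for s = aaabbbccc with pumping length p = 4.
u='aa', v='a', x='bb', y='b', z='ccc'

For s = aaabbbccc with pumping length p = 4:

One valid decomposition:
- u = 'aa'
- v = 'a'
- x = 'bb'
- y = 'b'
- z = 'ccc'

Verification:
- uvxyz = 'aa' + 'a' + 'bb' + 'b' + 'ccc' = aaabbbccc ✓
- |vxy| = |'abbb'| = 4 ≤ 4 ✓
- |vy| = |'ab'| = 2 > 0 ✓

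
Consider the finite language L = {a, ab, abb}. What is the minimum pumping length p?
p = 4

For a finite language L, the pumping lemma holds vacuously if p > max|s| for s ∈ L.

The longest string in L = {a, ab, abb} has length 3.
If p = 4, then no string s ∈ L has |s| ≥ p, so the condition is vacuously true.

The minimum pumping length is p = 4.

Why no smaller p works: for any p ≤ 3, the longest string s ∈ L has |s| = 3 ≥ p, so it would
have to be pumpable; but pumping up (i = 2, 3, ...) produces ever longer strings, which cannot all lie in the
finite language L. So the pumping property fails for every p ≤ 3.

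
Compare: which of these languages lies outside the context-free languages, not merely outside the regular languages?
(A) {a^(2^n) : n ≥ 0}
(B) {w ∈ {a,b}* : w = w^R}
(A) {a^(2^n) : n ≥ 0}

(A) {a^(2^n) : n ≥ 0} requires the CFL pumping lemma.

- {w ∈ {a,b}* : w = w^R} is context-free (but not regular)
  • Can be shown non-regular with the regular pumping lemma
  • After pumping, the string is no longer symmetric

- {a^(2^n) : n ≥ 0} is NOT context-free
  • Requires the CFL pumping lemma to prove
  • Gaps between powers of 2 grow exponentially

The CFL pumping lemma is "stronger" in that it can prove non-membership
in the larger class of context-free languages.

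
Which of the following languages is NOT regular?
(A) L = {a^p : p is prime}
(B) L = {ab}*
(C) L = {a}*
(A) {a^p : p is prime}

(A) L = {a^p : p is prime} is NOT regular.

The pumping lemma can be used to prove this:
After pumping, the length becomes composite

The other languages are regular because they can be recognized by finite automata.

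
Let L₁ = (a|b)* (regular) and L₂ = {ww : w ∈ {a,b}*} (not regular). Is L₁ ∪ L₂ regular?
Yes — L₁ ∪ L₂ is regular.

{ww} ⊆ (a|b)*, so L₁ ∪ L₂ = (a|b)*, which is regular.

Note that the bare facts "L₁ regular, L₂ non-regular" do not settle the question by themselves: the closure of regular languages under ∪, ∩, complement and difference applies only when BOTH operands are regular. With a non-regular operand the result can come out regular or non-regular depending on the specific languages, so one has to work out L₁ ∪ L₂ for this particular pair, as above.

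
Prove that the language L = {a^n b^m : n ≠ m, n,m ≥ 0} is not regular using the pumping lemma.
Assume for contradiction that L is regular, and let p ≥ 1 be the pumping length given by the pumping lemma.
Choose s = a^p b^(p + p!). Then s ∈ L because p ≠ p + p! (as p! ≥ 1), and |s| ≥ p.
By the pumping lemma, s = xyz for some x, y, z with |xy| ≤ p, |y| ≥ 1, and xy^i z ∈ L for every i ≥ 0.
Since |xy| ≤ p and the first p symbols of s are all a's, y = a^k for some k with 1 ≤ k ≤ p.
For every i ≥ 0, xy^i z = a^(p + (i − 1)k) b^(p + p!).

Because 1 ≤ k ≤ p, k divides p!. Let t = p!/k (a positive integer) and take i = t + 1.
Then the number of a's is p + tk = p + p!, which equals the number of b's.
So xy^(t+1) z = a^(p + p!) b^(p + p!) has equally many a's and b's and is NOT in L.

This contradicts the pumping lemma, which requires xy^i z ∈ L for all i ≥ 0.
Hence L = {a^n b^m : n ≠ m, n,m ≥ 0} is not regular. ∎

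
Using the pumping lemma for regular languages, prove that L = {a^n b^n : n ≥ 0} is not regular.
Assume for contradiction that L is regular, and let p ≥ 1 be the pumping length given by the pumping lemma.
Choose s = a^p b^p. Then s ∈ L and |s| = 2p ≥ p.
By the pumping lemma, s = xyz for some x, y, z with |xy| ≤ p, |y| ≥ 1, and xy^i z ∈ L for every i ≥ 0.
Since |xy| ≤ p and the first p symbols of s are all a's, we must have y = a^k for some k with 1 ≤ k ≤ p.

Take i = 3: xy³z = a^(p + 2k) b^p.
This string has p + 2k a's but p b's, and p + 2k > p because k ≥ 1. So xy³z ∉ L.

This contradicts the pumping lemma, which requires xy^i z ∈ L for all i ≥ 0.
Hence L = {a^n b^n : n ≥ 0} is not regular. ∎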